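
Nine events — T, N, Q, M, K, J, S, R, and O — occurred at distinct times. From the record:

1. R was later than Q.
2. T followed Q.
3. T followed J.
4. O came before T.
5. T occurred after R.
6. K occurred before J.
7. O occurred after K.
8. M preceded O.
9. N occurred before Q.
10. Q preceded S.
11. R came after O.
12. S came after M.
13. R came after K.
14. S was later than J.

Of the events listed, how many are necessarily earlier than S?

Directly stated before S: J, M, and Q.
K reaches S via K → J → S.
N reaches S via N → Q → S.
No chain forces O (or any of the others) ahead of S.
That's J, K, M, N, and Q — 5 in all.

5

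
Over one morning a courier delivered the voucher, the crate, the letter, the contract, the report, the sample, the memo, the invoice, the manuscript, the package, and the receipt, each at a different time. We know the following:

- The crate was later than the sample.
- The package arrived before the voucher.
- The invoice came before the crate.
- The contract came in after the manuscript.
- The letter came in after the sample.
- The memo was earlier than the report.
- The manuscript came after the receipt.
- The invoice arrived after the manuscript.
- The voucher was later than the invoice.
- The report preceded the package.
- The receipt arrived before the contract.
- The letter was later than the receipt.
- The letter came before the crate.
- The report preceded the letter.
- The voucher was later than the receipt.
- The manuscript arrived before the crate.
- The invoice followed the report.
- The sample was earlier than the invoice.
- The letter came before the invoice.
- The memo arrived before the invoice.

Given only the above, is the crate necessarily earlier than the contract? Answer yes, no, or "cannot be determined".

No chain of stated constraints runs from the crate to the contract, and none runs from the contract to the crate either.
So the relative order of the crate and the contract is not fixed by the given facts.

cannot be determined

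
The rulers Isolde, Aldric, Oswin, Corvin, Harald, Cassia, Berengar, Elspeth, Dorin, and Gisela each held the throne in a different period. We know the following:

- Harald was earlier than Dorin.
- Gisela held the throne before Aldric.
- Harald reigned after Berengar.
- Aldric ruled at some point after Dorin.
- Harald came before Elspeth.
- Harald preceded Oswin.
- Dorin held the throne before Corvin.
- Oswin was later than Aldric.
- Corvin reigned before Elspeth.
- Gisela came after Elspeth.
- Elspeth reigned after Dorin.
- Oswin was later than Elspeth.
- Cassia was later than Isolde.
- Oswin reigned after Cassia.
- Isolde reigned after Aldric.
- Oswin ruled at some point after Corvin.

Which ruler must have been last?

Every other ruler has a chain of constraints placing them before Oswin, so Oswin is last.

Oswin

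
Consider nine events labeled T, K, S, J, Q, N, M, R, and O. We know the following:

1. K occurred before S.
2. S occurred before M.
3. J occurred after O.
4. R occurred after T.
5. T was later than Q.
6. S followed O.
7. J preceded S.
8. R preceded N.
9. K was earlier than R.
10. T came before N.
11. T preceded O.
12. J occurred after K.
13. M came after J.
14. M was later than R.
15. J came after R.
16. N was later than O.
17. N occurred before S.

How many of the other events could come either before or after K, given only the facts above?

3

Forced after K: J, M, N, R, and S.
That leaves O, Q, and T with no forced order relative to K — 3.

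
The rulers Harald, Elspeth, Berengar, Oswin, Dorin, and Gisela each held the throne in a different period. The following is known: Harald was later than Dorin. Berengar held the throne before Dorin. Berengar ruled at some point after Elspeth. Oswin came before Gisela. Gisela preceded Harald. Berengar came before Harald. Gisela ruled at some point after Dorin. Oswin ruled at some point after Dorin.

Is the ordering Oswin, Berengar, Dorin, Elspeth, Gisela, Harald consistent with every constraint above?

no

The constraints require Dorin before Oswin, but in the proposed sequence Oswin appears ahead of Dorin. That one violation is enough.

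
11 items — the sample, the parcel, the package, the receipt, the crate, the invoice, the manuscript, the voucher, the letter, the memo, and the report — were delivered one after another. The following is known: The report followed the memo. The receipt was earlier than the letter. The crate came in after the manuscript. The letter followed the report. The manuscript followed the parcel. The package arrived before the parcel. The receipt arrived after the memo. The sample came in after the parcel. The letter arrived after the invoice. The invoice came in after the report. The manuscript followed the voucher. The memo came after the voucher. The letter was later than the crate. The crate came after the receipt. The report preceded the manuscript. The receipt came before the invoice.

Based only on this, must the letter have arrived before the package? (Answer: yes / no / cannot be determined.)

no

Tracing the constraints gives the package → the parcel → the manuscript → the crate → the letter, so the package must come before the letter.
That means the letter cannot be before the package.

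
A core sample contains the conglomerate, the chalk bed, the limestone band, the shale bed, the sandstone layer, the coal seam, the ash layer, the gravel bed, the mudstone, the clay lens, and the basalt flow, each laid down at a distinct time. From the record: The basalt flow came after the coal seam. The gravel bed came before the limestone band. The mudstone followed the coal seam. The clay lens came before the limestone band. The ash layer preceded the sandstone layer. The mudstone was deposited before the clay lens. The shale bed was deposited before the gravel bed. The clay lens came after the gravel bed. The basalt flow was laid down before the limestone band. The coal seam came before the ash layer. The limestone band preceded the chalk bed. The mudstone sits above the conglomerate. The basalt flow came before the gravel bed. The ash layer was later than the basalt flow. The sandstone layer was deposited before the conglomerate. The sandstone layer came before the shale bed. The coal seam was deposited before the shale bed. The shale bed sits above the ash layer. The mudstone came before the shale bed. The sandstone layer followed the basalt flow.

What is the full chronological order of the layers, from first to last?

the coal seam, the basalt flow, the ash layer, the sandstone layer, the conglomerate, the mudstone, the shale bed, the gravel bed, the clay lens, the limestone band, the chalk bed

The constraints fix every adjacent pair, so only one ordering works:
the coal seam → the basalt flow → the ash layer → the sandstone layer → the conglomerate → the mudstone → the shale bed → the gravel bed → the clay lens → the limestone band → the chalk bed.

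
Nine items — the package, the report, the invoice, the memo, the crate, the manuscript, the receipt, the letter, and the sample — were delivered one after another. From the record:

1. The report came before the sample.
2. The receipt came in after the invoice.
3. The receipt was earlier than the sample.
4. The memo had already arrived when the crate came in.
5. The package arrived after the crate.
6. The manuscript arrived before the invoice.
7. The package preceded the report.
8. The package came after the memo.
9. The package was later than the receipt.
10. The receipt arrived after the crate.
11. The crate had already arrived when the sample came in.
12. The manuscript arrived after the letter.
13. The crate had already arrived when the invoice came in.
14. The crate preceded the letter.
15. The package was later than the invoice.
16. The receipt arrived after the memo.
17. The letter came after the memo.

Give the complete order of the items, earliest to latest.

the memo, the crate, the letter, the manuscript, the invoice, the receipt, the package, the report, the sample

The constraints fix every adjacent pair, so only one ordering works:
the memo → the crate → the letter → the manuscript → the invoice → the receipt → the package → the report → the sample.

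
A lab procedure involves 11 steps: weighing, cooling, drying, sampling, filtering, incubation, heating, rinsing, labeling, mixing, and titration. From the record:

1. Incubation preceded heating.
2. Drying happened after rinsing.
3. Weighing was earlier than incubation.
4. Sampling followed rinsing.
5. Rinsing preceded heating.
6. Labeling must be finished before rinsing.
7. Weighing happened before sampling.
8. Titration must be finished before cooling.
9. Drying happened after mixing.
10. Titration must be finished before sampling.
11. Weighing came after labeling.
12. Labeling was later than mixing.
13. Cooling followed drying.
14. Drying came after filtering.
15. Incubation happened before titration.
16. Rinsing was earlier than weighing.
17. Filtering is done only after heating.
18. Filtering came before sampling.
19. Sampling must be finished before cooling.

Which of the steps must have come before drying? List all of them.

Directly stated before drying: filtering, mixing, and rinsing.
Heating reaches drying via heating → filtering → drying.
Incubation reaches drying via incubation → heating → filtering → drying.
Labeling reaches drying via labeling → rinsing → drying.
Likewise weighing reaches drying by chaining the stated constraints.
No chain forces titration (or any of the others) ahead of drying.

filtering, heating, incubation, labeling, mixing, rinsing, weighing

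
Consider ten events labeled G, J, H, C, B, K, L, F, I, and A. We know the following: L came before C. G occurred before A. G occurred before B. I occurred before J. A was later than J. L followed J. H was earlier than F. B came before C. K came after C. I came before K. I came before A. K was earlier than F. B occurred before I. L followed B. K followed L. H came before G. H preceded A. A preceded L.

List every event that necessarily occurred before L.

A, B, G, H, I, J

Directly stated before L: A, B, and J.
G reaches L via G → A → L.
H reaches L via H → A → L.
I reaches L via I → A → L.
No chain forces C (or any of the others) ahead of L.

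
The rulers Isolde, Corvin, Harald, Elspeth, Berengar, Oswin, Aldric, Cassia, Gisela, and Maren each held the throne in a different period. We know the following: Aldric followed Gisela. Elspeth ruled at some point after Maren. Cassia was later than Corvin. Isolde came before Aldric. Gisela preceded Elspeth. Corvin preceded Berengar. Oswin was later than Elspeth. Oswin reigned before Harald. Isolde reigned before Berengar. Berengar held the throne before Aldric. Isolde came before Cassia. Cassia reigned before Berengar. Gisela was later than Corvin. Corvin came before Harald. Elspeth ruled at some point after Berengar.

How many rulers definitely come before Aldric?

Directly stated before Aldric: Berengar, Gisela, and Isolde.
Cassia reaches Aldric via Cassia → Berengar → Aldric.
Corvin reaches Aldric via Corvin → Gisela → Aldric.
No chain forces Elspeth (or any of the others) ahead of Aldric.
That's Berengar, Cassia, Corvin, Gisela, and Isolde — 5 in all.

5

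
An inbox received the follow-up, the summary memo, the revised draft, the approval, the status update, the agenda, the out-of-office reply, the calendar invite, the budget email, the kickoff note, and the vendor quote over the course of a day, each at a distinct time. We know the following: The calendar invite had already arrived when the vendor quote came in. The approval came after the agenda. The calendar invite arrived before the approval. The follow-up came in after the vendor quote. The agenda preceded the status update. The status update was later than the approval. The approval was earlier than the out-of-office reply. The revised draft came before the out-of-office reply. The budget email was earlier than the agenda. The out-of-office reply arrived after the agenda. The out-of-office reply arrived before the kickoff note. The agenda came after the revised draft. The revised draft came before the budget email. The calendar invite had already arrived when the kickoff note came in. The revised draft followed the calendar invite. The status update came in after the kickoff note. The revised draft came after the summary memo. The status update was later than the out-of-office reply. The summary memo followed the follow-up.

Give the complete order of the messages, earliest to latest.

the calendar invite, the vendor quote, the follow-up, the summary memo, the revised draft, the budget email, the agenda, the approval, the out-of-office reply, the kickoff note, the status update

The constraints fix every adjacent pair, so only one ordering works:
the calendar invite → the vendor quote → the follow-up → the summary memo → the revised draft → the budget email → the agenda → the approval → the out-of-office reply → the kickoff note → the status update.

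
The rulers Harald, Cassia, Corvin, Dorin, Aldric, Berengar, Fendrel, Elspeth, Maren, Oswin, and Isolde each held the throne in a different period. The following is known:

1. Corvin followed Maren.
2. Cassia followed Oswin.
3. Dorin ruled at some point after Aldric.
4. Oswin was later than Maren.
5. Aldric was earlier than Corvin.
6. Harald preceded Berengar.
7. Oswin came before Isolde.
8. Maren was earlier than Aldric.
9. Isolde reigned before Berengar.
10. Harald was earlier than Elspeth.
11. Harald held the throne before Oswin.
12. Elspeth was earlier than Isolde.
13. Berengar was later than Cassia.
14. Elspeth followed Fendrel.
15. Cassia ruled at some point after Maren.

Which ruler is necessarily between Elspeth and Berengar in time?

Tracing the constraints gives Elspeth → Isolde → Berengar, so Isolde sits after Elspeth and before Berengar.
No other ruler is forced both after Elspeth and before Berengar.

Isolde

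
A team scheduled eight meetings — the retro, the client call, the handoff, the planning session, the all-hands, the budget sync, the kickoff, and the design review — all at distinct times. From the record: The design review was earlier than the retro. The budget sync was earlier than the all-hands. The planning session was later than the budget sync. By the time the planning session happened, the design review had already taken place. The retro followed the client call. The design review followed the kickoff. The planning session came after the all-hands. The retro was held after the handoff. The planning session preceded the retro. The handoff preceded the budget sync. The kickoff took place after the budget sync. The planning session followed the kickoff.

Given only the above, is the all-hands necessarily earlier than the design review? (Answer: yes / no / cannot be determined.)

cannot be determined

No chain of stated constraints runs from the all-hands to the design review, and none runs from the design review to the all-hands either.
So the relative order of the all-hands and the design review is not fixed by the given facts.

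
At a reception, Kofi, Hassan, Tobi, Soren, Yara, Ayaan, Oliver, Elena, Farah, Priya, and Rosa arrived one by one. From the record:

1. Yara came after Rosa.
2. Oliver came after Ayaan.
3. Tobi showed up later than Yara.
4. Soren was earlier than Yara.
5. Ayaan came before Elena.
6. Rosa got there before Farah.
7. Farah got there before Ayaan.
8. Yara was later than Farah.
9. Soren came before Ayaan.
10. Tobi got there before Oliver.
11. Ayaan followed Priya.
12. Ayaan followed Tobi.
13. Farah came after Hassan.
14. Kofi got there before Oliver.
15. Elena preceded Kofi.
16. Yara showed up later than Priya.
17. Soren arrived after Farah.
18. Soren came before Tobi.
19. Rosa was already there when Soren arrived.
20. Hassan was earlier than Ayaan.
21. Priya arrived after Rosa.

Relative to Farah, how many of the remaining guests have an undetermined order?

1

Forced before Farah: Hassan and Rosa; forced after Farah: Ayaan, Elena, Kofi, Oliver, Soren, Tobi, and Yara.
That leaves Priya with no forced order relative to Farah — 1.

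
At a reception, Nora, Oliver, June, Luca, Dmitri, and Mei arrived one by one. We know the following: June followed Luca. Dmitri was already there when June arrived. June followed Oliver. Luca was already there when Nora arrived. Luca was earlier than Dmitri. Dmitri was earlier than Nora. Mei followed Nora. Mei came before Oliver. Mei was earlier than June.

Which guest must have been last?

June

Every other guest has a chain of constraints placing them before June, so June is last.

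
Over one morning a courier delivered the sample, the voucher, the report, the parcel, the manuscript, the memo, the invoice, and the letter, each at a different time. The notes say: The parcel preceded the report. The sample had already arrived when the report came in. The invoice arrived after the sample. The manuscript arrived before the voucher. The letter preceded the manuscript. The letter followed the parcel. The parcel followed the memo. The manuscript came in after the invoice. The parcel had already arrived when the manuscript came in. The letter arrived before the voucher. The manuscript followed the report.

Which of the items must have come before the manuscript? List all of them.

Directly stated before the manuscript: the invoice, the letter, the parcel, and the report.
The memo reaches the manuscript via the memo → the parcel → the manuscript.
The sample reaches the manuscript via the sample → the invoice → the manuscript.
No chain forces the voucher ahead of the manuscript.

the invoice, the letter, the memo, the parcel, the report, the sample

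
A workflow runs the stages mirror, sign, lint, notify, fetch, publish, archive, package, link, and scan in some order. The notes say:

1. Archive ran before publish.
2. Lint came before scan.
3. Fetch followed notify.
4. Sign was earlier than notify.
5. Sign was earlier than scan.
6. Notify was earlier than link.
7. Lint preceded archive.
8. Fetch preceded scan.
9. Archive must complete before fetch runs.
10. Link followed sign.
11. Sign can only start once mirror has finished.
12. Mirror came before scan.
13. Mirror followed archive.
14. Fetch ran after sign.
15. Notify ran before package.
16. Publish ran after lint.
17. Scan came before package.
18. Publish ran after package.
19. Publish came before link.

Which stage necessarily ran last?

Every other stage has a chain of constraints placing it before link, so link is last.

link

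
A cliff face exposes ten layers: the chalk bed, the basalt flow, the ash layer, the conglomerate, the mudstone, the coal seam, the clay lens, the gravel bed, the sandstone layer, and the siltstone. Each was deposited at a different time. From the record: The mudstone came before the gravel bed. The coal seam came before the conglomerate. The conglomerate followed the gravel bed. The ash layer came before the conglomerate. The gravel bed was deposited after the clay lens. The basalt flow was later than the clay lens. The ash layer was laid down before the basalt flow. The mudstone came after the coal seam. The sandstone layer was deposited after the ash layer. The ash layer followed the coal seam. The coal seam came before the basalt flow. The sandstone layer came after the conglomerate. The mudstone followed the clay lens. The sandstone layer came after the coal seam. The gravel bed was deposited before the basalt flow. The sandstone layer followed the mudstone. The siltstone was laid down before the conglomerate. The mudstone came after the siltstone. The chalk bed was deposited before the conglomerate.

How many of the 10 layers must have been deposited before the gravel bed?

Directly stated before the gravel bed: the clay lens and the mudstone.
The coal seam reaches the gravel bed via the coal seam → the mudstone → the gravel bed.
The siltstone reaches the gravel bed via the siltstone → the mudstone → the gravel bed.
That's the clay lens, the coal seam, the mudstone, and the siltstone — 4 in all.

4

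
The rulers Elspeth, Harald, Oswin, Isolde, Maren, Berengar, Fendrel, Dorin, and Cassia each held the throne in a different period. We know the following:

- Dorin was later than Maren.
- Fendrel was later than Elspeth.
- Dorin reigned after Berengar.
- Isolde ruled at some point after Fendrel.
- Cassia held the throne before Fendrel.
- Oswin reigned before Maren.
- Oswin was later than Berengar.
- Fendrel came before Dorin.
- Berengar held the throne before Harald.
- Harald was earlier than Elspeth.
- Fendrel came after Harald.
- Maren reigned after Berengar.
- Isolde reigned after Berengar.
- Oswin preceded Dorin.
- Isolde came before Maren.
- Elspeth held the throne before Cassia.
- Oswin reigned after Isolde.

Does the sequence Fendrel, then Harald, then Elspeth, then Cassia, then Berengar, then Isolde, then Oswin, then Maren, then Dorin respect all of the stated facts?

no

The constraints require Elspeth before Fendrel, but in the proposed sequence Fendrel appears ahead of Elspeth. That one violation is enough.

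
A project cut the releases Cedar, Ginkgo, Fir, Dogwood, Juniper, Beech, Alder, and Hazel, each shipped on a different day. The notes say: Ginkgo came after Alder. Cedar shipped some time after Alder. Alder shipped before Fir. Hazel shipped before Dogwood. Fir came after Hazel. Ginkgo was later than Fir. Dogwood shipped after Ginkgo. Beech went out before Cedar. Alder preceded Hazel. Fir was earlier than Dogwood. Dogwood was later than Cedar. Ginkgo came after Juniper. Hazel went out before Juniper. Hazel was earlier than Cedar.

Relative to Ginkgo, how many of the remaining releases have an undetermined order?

Forced before Ginkgo: Alder, Fir, Hazel, and Juniper; forced after Ginkgo: Dogwood.
That leaves Beech and Cedar with no forced order relative to Ginkgo — 2.

2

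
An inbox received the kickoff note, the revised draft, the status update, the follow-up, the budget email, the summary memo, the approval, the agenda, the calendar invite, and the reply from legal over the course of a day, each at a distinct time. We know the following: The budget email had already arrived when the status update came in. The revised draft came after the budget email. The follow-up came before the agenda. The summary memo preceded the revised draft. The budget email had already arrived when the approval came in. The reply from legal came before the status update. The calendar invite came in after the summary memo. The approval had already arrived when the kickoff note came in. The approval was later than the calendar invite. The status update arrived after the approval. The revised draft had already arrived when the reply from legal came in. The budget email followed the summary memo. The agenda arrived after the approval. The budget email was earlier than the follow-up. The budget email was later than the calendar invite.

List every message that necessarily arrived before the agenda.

Directly stated before the agenda: the approval and the follow-up.
The budget email reaches the agenda via the budget email → the approval → the agenda.
The calendar invite reaches the agenda via the calendar invite → the approval → the agenda.
The summary memo reaches the agenda via the summary memo → the budget email → the approval → the agenda.

the approval, the budget email, the calendar invite, the follow-up, the summary memo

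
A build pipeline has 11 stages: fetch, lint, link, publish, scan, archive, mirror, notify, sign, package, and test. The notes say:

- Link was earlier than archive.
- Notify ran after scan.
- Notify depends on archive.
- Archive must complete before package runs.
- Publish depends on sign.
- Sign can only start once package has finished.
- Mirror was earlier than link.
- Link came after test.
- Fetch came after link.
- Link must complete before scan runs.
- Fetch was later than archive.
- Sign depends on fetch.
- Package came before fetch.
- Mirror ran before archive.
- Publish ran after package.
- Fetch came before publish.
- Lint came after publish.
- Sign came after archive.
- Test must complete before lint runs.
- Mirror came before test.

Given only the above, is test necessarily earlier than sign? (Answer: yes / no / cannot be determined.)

yes

Chain the constraints: test → link → fetch → sign. Each link is directly stated, so test comes before sign.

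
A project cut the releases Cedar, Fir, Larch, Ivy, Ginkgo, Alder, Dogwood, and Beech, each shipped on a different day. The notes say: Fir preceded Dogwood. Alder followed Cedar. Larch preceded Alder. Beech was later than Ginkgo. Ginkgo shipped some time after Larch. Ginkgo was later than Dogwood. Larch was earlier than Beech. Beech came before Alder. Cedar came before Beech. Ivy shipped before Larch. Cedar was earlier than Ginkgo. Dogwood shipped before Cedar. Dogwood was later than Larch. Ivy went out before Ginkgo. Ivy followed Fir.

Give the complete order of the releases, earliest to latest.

Fir, Ivy, Larch, Dogwood, Cedar, Ginkgo, Beech, Alder

The constraints fix every adjacent pair, so only one ordering works:
Fir → Ivy → Larch → Dogwood → Cedar → Ginkgo → Beech → Alder.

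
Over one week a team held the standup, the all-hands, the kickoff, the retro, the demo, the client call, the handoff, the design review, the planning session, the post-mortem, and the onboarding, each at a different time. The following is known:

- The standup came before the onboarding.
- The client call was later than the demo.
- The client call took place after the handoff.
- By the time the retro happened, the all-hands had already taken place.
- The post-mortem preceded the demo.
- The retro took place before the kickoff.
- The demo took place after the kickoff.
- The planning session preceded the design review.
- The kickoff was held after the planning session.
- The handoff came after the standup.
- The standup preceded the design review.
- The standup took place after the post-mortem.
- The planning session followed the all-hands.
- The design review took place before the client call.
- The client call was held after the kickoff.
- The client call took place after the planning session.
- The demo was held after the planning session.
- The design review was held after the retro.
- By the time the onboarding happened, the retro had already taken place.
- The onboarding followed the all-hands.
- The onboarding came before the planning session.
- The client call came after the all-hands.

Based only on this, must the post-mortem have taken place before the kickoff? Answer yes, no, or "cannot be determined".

Chain the constraints: the post-mortem → the standup → the onboarding → the planning session → the kickoff. Each link is directly stated, so the post-mortem comes before the kickoff.

yes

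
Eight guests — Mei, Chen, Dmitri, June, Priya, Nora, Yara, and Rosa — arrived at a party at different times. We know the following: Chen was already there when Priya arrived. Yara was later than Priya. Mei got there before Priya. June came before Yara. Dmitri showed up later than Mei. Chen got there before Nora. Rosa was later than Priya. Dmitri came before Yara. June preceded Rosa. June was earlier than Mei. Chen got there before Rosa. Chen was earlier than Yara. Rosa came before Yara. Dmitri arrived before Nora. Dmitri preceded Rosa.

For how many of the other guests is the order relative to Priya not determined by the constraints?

Forced before Priya: Chen, June, and Mei; forced after Priya: Rosa and Yara.
That leaves Dmitri and Nora with no forced order relative to Priya — 2.

2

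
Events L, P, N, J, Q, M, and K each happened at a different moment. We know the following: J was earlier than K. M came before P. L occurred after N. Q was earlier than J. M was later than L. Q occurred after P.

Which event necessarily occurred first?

N

N has a chain of constraints placing it before every other event, so N must be first.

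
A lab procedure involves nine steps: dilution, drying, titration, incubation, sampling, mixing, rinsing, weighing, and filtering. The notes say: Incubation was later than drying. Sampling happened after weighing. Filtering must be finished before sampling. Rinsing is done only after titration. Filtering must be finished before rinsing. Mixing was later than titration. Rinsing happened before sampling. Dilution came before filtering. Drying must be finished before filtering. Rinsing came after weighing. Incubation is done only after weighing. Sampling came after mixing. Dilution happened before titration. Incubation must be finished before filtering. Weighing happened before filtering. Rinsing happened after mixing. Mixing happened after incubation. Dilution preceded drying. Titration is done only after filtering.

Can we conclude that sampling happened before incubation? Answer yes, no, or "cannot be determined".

no

Tracing the constraints gives incubation → mixing → sampling, so incubation must come before sampling.
That means sampling cannot be before incubation.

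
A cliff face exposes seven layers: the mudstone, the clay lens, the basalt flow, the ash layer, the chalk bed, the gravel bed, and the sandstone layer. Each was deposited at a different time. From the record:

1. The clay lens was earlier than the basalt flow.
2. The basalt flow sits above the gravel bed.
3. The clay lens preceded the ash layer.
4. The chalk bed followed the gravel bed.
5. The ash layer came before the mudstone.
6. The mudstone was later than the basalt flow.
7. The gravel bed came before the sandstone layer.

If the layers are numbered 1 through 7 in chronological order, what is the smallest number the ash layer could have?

2

The clay lens must come before the ash layer — 1 forced predecessor.
Nothing else is forced ahead of the ash layer, so its earliest slot is position 1 + 1 = 2.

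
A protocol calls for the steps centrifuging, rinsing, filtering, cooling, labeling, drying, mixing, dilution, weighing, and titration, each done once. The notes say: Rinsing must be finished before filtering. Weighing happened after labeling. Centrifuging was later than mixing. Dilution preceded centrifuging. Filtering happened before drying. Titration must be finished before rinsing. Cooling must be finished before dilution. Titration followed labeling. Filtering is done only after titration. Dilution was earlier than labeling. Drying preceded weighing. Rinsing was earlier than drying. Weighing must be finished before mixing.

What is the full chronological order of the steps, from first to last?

The constraints fix every adjacent pair, so only one ordering works:
cooling → dilution → labeling → titration → rinsing → filtering → drying → weighing → mixing → centrifuging.

cooling, dilution, labeling, titration, rinsing, filtering, drying, weighing, mixing, centrifuging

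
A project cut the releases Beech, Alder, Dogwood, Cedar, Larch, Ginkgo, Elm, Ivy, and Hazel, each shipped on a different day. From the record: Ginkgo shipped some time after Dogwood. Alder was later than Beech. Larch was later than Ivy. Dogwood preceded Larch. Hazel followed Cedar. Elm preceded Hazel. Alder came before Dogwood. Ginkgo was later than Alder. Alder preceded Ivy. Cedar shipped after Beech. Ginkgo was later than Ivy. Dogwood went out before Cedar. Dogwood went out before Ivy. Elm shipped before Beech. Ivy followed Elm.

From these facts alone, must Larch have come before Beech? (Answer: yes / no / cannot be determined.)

no

Tracing the constraints gives Beech → Alder → Dogwood → Larch, so Beech must come before Larch.
That means Larch cannot be before Beech.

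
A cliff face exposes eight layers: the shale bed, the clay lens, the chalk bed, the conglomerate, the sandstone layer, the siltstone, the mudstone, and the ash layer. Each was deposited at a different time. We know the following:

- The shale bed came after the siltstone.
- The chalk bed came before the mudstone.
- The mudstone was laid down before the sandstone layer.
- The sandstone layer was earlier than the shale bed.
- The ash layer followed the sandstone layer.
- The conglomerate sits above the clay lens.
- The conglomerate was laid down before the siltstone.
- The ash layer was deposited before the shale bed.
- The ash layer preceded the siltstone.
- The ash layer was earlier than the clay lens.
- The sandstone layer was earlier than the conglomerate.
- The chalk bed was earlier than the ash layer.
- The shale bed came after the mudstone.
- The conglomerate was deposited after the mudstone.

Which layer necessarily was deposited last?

the shale bed

Every other layer has a chain of constraints placing it before the shale bed, so the shale bed is last.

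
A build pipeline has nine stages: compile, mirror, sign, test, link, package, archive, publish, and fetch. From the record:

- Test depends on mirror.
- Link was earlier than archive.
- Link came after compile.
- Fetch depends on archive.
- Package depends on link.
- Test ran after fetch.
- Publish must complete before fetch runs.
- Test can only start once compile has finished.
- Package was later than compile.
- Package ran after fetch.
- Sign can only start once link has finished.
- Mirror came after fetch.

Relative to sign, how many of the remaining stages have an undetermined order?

6

Forced before sign: compile and link.
That leaves archive, fetch, mirror, package, publish, and test with no forced order relative to sign — 6.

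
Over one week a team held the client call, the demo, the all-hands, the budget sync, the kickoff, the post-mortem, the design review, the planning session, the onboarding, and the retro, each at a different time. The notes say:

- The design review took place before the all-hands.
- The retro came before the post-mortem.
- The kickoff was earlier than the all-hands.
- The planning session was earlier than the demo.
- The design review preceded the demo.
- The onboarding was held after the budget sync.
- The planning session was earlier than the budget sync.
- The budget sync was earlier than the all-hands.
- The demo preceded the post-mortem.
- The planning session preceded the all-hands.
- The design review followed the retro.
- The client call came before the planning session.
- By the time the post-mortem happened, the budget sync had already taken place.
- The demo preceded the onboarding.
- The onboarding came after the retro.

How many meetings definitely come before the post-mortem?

6

Directly stated before the post-mortem: the budget sync, the demo, and the retro.
The client call reaches the post-mortem via the client call → the planning session → the demo → the post-mortem.
The design review reaches the post-mortem via the design review → the demo → the post-mortem.
The planning session reaches the post-mortem via the planning session → the demo → the post-mortem.
That's the budget sync, the client call, the demo, the design review, the planning session, and the retro — 6 in all.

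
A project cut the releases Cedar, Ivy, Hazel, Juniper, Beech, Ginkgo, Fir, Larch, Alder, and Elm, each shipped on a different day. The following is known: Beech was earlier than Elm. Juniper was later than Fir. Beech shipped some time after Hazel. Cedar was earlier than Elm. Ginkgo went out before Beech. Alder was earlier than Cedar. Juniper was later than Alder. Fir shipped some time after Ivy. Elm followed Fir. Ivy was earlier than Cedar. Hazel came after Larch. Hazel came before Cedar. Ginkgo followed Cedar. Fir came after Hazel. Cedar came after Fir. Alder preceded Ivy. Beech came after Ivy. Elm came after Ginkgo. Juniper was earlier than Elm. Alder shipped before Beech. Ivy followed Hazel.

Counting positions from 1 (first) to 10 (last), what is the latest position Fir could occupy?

Fir must come before Beech, Cedar, Elm, Ginkgo, and Juniper — 5 releases forced after it.
Everything else can be placed before Fir in some valid order, so Fir can sit as late as position 10 − 5 = 5.

5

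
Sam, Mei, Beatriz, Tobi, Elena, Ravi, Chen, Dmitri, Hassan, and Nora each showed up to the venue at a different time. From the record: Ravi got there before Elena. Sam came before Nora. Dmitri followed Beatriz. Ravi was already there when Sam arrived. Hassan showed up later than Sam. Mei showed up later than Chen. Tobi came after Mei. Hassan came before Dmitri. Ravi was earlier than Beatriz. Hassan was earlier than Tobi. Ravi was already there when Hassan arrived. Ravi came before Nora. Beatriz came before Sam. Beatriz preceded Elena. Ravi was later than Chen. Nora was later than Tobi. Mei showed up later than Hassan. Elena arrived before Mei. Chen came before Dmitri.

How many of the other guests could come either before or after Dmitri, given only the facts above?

Forced before Dmitri: Beatriz, Chen, Hassan, Ravi, and Sam.
That leaves Elena, Mei, Nora, and Tobi with no forced order relative to Dmitri — 4.

4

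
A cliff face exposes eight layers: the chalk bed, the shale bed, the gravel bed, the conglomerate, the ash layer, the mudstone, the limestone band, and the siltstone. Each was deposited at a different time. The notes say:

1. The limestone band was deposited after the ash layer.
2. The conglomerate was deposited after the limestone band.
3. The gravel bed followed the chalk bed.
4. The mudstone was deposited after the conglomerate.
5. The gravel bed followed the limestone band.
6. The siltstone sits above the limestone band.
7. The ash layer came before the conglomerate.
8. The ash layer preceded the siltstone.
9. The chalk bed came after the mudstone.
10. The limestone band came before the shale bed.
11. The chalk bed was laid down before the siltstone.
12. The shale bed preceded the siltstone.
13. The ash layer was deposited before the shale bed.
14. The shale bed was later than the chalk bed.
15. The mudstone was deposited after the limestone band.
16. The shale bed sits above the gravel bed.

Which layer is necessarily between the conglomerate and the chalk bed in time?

Tracing the constraints gives the conglomerate → the mudstone → the chalk bed, so the mudstone sits after the conglomerate and before the chalk bed.
No other layer is forced both after the conglomerate and before the chalk bed.

the mudstone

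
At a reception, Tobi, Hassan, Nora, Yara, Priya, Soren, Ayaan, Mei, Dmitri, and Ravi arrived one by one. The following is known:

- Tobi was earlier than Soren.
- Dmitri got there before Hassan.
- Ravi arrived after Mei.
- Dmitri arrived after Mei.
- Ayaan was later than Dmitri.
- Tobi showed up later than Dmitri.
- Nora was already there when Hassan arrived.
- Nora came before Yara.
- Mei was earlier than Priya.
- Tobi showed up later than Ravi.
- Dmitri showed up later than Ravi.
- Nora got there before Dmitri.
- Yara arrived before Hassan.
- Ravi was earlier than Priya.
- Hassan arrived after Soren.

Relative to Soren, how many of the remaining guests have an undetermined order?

Forced before Soren: Dmitri, Mei, Nora, Ravi, and Tobi; forced after Soren: Hassan.
That leaves Ayaan, Priya, and Yara with no forced order relative to Soren — 3.

3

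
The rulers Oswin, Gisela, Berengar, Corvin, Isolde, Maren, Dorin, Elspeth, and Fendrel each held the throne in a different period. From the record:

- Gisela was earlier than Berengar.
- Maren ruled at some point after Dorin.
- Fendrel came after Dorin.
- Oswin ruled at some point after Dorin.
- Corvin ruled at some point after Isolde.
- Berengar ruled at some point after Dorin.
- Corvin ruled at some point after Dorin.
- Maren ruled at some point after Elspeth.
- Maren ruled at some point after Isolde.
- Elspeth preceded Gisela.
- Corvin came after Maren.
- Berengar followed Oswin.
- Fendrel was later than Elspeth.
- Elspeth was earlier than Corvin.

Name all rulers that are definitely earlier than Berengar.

Directly stated before Berengar: Dorin, Gisela, and Oswin.
Elspeth reaches Berengar via Elspeth → Gisela → Berengar.
No chain forces Isolde (or any of the others) ahead of Berengar.

Dorin, Elspeth, Gisela, Oswin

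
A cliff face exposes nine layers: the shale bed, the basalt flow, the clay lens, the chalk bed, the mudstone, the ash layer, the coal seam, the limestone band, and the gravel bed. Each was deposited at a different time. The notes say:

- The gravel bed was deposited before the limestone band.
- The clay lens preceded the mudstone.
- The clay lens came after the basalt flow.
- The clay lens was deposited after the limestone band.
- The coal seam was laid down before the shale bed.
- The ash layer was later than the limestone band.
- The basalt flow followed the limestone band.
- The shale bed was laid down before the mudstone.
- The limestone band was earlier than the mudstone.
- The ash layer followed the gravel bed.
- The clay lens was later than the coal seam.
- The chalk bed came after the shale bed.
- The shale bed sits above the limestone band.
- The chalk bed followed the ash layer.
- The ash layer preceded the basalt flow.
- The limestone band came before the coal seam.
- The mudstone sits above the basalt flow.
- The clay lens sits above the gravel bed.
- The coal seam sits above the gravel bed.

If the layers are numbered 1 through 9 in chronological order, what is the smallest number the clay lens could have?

The ash layer, the basalt flow, the coal seam, the gravel bed, and the limestone band must all come before the clay lens — 5 forced predecessors.
Nothing else is forced ahead of the clay lens, so its earliest slot is position 5 + 1 = 6.

6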